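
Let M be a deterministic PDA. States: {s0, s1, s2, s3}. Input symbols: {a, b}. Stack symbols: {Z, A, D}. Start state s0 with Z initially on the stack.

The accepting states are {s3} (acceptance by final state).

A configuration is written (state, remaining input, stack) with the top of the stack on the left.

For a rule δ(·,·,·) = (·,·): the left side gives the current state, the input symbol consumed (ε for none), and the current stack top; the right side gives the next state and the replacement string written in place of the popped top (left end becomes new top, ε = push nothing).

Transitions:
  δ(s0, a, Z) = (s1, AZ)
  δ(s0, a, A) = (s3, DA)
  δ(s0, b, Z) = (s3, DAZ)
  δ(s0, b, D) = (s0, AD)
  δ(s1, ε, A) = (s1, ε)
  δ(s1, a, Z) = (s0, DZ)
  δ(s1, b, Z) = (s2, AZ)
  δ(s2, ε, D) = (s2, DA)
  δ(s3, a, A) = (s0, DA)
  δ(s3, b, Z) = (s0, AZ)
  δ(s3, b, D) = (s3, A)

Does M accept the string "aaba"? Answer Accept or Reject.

(s0, aaba, Z)
  read a, top Z: go to s1, push AZ → (s1, aba, AZ)
  ε-move, top A: go to s1, push ε → (s1, aba, Z)
  read a, top Z: go to s0, push DZ → (s0, ba, DZ)
  read b, top D: go to s0, push AD → (s0, a, ADZ)
  read a, top A: go to s3, push DA → (s3, ε, DADZ)
All input consumed; state s3 ∈ F.

Accept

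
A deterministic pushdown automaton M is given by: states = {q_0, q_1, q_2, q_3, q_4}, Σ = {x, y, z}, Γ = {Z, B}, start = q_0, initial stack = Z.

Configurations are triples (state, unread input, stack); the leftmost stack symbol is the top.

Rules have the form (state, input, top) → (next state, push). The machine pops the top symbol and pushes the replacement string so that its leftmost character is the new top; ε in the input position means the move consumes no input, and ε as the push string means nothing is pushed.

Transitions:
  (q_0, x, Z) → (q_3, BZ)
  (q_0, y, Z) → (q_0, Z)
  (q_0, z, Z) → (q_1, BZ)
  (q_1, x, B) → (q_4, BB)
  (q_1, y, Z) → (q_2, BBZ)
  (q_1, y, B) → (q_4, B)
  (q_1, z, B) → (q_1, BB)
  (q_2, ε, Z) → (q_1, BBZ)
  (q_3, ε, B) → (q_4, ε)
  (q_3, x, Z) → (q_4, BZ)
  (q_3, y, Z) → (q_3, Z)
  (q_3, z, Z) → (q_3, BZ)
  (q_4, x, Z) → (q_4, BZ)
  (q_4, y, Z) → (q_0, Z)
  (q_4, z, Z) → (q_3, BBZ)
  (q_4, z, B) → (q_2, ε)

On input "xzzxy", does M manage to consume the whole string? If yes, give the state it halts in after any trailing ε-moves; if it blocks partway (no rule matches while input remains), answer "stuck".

(q_0, xzzxy, Z) ⊢ (q_3, zzxy, BZ) ⊢ (q_4, zzxy, Z) ⊢ (q_3, zxy, BBZ) ⊢ (q_4, zxy, BZ) ⊢ (q_2, xy, Z) ⊢ (q_1, xy, BBZ) ⊢ (q_4, y, BBBZ)
No transition for (q_4, y, top B); M blocks with input y remaining.

stuck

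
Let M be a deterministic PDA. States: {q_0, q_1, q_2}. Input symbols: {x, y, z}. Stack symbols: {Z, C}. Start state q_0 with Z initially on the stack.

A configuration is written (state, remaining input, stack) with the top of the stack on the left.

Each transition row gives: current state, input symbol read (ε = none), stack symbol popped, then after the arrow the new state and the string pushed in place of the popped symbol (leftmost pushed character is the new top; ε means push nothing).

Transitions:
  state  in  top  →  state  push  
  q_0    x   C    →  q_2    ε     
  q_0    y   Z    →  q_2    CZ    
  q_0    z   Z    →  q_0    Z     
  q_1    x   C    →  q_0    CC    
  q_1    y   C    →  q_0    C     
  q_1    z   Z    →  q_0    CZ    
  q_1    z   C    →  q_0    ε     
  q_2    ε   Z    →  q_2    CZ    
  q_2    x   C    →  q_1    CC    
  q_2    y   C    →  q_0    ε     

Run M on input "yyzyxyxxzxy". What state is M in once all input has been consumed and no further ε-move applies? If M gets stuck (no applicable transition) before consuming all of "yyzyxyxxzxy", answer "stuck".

(q_0, yyzyxyxxzxy, Z)
  read y, top Z: go to q_2, push CZ → (q_2, yzyxyxxzxy, CZ)
  read y, top C: go to q_0, push ε → (q_0, zyxyxxzxy, Z)
  read z, top Z: go to q_0, push Z → (q_0, yxyxxzxy, Z)
  read y, top Z: go to q_2, push CZ → (q_2, xyxxzxy, CZ)
  read x, top C: go to q_1, push CC → (q_1, yxxzxy, CCZ)
  read y, top C: go to q_0, push C → (q_0, xxzxy, CCZ)
  read x, top C: go to q_2, push ε → (q_2, xzxy, CZ)
  read x, top C: go to q_1, push CC → (q_1, zxy, CCZ)
  read z, top C: go to q_0, push ε → (q_0, xy, CZ)
  read x, top C: go to q_2, push ε → (q_2, y, Z)
  ε-move, top Z: go to q_2, push CZ → (q_2, y, CZ)
  read y, top C: go to q_0, push ε → (q_0, ε, Z)
All input consumed; M is in state q_0.

q_0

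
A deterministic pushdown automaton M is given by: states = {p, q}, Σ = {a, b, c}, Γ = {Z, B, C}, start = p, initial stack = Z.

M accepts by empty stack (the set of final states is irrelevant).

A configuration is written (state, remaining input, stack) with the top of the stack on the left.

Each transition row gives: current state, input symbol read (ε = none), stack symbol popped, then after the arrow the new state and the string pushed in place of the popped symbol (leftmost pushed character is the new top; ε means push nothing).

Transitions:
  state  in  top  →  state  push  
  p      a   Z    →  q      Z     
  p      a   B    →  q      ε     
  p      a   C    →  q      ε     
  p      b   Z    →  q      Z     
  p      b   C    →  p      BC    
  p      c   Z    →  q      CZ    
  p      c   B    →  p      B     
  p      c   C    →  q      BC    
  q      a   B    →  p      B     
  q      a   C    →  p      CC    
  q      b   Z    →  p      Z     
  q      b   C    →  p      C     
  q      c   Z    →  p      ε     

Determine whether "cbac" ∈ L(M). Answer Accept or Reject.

(p, cbac, Z)
  read c, top Z: go to q, push CZ → (q, bac, CZ)
  read b, top C: go to p, push C → (p, ac, CZ)
  read a, top C: go to q, push ε → (q, c, Z)
  read c, top Z: go to p, push ε → (p, ε, ε)
All input consumed and the stack is empty.

Accept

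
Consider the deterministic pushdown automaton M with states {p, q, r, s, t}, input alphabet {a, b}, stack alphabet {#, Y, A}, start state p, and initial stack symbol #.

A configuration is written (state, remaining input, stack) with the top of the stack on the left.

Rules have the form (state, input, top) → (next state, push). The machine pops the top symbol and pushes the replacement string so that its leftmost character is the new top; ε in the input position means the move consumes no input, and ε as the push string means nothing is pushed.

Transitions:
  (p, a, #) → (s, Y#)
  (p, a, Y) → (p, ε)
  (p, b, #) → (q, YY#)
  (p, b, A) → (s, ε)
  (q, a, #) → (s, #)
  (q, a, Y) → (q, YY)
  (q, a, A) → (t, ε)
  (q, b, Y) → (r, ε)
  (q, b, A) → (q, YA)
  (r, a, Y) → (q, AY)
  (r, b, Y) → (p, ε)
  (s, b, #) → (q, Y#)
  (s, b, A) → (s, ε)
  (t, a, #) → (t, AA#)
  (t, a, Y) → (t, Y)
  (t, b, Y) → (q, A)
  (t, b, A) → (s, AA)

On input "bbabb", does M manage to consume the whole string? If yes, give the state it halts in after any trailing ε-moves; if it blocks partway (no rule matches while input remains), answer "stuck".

(p, bbabb, #)
  read b, top #: go to q, push YY# → (q, babb, YY#)
  read b, top Y: go to r, push ε → (r, abb, Y#)
  read a, top Y: go to q, push AY → (q, bb, AY#)
  read b, top A: go to q, push YA → (q, b, YAY#)
  read b, top Y: go to r, push ε → (r, ε, AY#)
All input consumed; M is in state r.

r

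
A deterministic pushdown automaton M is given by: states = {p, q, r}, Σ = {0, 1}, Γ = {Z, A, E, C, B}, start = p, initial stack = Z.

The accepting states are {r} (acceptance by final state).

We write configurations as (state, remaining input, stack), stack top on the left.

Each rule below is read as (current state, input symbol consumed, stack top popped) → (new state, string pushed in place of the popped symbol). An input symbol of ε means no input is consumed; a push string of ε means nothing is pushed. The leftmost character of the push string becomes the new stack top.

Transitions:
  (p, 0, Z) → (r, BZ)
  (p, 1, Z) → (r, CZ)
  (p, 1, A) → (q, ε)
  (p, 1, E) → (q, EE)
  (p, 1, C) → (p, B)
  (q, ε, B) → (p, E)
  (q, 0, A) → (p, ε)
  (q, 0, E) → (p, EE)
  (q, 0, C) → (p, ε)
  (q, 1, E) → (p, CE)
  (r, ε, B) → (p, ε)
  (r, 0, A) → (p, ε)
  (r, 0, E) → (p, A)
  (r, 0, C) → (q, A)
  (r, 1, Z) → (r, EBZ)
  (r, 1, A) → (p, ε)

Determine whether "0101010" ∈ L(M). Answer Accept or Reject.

(p, 0101010, Z)
  read 0, top Z: go to r, push BZ → (r, 101010, BZ)
  ε-move, top B: go to p, push ε → (p, 101010, Z)
  read 1, top Z: go to r, push CZ → (r, 01010, CZ)
  read 0, top C: go to q, push A → (q, 1010, AZ)
No transition applies at (q, 1010, AZ); input not fully consumed.

Reject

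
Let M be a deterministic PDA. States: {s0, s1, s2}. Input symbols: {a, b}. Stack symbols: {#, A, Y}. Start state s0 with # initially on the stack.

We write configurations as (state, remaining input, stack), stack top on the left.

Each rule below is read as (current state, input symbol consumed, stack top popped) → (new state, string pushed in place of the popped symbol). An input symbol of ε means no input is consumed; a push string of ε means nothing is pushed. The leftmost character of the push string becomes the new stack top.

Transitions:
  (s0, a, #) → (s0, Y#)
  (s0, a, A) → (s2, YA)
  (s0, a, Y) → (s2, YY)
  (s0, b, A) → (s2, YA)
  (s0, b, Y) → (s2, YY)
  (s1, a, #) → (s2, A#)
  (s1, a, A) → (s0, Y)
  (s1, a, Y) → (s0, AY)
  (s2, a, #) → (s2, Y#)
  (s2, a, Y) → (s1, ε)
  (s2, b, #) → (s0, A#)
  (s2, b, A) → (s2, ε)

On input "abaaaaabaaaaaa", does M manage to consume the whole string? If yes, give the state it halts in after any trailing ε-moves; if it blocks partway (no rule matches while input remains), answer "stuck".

(s0, abaaaaabaaaaaa, #)
  read a, top #: go to s0, push Y# → (s0, baaaaabaaaaaa, Y#)
  read b, top Y: go to s2, push YY → (s2, aaaaabaaaaaa, YY#)
  read a, top Y: go to s1, push ε → (s1, aaaabaaaaaa, Y#)
  read a, top Y: go to s0, push AY → (s0, aaabaaaaaa, AY#)
  read a, top A: go to s2, push YA → (s2, aabaaaaaa, YAY#)
  read a, top Y: go to s1, push ε → (s1, abaaaaaa, AY#)
  read a, top A: go to s0, push Y → (s0, baaaaaa, YY#)
  read b, top Y: go to s2, push YY → (s2, aaaaaa, YYY#)
  read a, top Y: go to s1, push ε → (s1, aaaaa, YY#)
  read a, top Y: go to s0, push AY → (s0, aaaa, AYY#)
  read a, top A: go to s2, push YA → (s2, aaa, YAYY#)
  read a, top Y: go to s1, push ε → (s1, aa, AYY#)
  read a, top A: go to s0, push Y → (s0, a, YYY#)
  read a, top Y: go to s2, push YY → (s2, ε, YYYY#)
All input consumed; M is in state s2.

s2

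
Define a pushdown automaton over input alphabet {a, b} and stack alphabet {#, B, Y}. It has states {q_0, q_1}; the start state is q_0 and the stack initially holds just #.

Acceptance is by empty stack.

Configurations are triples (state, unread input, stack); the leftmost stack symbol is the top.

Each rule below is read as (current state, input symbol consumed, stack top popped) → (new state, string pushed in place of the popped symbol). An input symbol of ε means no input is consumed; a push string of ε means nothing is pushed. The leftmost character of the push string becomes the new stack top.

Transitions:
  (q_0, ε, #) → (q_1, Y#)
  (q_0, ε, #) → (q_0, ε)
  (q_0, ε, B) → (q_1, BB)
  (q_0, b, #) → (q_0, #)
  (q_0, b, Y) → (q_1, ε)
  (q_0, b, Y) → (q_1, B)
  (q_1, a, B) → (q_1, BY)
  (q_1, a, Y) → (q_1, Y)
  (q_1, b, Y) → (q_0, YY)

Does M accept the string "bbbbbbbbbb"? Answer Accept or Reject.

Accept

One accepting computation: (q_0, bbbbbbbbbb, #) ⊢ (q_0, bbbbbbbbb, #) ⊢ (q_0, bbbbbbbb, #) ⊢ (q_0, bbbbbbb, #) ⊢ (q_0, bbbbbb, #) ⊢ (q_0, bbbbb, #) ⊢ (q_0, bbbb, #) ⊢ (q_0, bbb, #) ⊢ (q_0, bb, #) ⊢ (q_0, b, #) ⊢ (q_0, ε, #) ⊢ (q_0, ε, ε)
All input consumed and the stack is empty.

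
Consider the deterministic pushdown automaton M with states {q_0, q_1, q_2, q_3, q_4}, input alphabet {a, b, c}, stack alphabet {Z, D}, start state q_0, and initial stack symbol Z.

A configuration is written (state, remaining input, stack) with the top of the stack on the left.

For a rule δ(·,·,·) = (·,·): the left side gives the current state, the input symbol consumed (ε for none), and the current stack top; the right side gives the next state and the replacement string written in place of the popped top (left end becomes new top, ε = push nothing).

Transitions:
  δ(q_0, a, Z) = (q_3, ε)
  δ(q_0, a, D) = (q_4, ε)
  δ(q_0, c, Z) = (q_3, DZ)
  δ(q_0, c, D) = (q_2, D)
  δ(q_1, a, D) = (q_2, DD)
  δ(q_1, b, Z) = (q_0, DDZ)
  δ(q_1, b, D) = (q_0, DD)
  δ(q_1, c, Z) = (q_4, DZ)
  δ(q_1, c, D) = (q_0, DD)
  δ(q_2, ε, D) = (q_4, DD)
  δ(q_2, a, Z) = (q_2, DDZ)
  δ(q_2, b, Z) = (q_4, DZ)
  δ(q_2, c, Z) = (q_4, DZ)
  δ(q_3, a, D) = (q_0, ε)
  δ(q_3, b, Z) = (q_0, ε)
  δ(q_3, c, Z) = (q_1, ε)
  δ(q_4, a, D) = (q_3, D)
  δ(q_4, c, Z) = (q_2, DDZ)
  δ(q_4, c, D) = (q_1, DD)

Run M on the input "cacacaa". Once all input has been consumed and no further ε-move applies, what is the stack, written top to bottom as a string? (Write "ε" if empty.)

ε

(q_0, cacacaa, Z)
  read c, top Z: go to q_3, push DZ → (q_3, acacaa, DZ)
  read a, top D: go to q_0, push ε → (q_0, cacaa, Z)
  read c, top Z: go to q_3, push DZ → (q_3, acaa, DZ)
  read a, top D: go to q_0, push ε → (q_0, caa, Z)
  read c, top Z: go to q_3, push DZ → (q_3, aa, DZ)
  read a, top D: go to q_0, push ε → (q_0, a, Z)
  read a, top Z: go to q_3, push ε → (q_3, ε, ε)
All input consumed in state q_3 with stack ε.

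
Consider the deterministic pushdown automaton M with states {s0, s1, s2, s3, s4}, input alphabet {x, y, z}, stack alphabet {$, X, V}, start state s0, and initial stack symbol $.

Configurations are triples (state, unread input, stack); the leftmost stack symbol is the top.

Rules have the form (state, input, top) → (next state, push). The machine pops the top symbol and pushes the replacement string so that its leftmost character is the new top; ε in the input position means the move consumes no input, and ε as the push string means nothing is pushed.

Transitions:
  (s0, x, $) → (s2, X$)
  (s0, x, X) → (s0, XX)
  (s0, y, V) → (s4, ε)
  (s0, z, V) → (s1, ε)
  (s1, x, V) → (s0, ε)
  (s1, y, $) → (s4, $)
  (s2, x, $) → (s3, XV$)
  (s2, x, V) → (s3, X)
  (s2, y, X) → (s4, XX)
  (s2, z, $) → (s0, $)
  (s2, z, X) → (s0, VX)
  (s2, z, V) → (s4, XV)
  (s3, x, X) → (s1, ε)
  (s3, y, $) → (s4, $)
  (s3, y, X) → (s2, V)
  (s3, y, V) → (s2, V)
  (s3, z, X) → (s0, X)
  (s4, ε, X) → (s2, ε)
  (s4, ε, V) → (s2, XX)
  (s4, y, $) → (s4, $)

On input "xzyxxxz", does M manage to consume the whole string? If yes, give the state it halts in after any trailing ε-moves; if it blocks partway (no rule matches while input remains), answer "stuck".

(s0, xzyxxxz, $) ⊢ (s2, zyxxxz, X$) ⊢ (s0, yxxxz, VX$) ⊢ (s4, xxxz, X$) ⊢ (s2, xxxz, $) ⊢ (s3, xxz, XV$) ⊢ (s1, xz, V$) ⊢ (s0, z, $)
No transition for (s0, z, top $); M blocks with input z remaining.

stuck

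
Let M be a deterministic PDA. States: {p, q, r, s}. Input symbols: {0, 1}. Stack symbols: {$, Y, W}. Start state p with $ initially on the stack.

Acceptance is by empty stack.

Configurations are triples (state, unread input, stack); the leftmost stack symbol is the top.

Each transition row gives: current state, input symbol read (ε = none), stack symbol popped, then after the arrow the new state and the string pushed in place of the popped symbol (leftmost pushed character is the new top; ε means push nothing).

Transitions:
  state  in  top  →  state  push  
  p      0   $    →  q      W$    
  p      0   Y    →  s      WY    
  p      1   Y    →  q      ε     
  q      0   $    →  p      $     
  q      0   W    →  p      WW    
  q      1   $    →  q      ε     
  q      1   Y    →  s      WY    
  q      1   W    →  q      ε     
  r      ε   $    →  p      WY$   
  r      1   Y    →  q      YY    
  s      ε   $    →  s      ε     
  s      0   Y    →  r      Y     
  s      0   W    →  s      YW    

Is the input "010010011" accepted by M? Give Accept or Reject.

Accept

(p, 010010011, $)
  read 0, top $: go to q, push W$ → (q, 10010011, W$)
  read 1, top W: go to q, push ε → (q, 0010011, $)
  read 0, top $: go to p, push $ → (p, 010011, $)
  read 0, top $: go to q, push W$ → (q, 10011, W$)
  read 1, top W: go to q, push ε → (q, 0011, $)
  read 0, top $: go to p, push $ → (p, 011, $)
  read 0, top $: go to q, push W$ → (q, 11, W$)
  read 1, top W: go to q, push ε → (q, 1, $)
  read 1, top $: go to q, push ε → (q, ε, ε)
All input consumed and the stack is empty.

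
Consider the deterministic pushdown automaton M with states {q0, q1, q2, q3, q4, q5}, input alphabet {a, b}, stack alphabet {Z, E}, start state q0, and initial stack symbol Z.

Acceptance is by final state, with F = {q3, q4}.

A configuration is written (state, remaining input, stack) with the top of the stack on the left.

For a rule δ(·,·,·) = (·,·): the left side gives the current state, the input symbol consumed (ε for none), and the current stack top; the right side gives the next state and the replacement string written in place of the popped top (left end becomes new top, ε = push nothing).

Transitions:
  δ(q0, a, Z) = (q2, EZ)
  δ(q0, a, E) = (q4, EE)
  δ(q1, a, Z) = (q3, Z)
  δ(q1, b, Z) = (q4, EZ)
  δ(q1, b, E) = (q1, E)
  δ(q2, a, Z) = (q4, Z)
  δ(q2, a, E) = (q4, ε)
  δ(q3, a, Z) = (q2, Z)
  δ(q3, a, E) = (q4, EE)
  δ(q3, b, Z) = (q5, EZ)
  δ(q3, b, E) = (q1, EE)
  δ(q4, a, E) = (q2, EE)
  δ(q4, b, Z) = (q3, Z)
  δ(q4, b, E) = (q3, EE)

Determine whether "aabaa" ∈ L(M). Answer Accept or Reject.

(q0, aabaa, Z)
  read a, top Z: go to q2, push EZ → (q2, abaa, EZ)
  read a, top E: go to q4, push ε → (q4, baa, Z)
  read b, top Z: go to q3, push Z → (q3, aa, Z)
  read a, top Z: go to q2, push Z → (q2, a, Z)
  read a, top Z: go to q4, push Z → (q4, ε, Z)
All input consumed; state q4 ∈ F.

Accept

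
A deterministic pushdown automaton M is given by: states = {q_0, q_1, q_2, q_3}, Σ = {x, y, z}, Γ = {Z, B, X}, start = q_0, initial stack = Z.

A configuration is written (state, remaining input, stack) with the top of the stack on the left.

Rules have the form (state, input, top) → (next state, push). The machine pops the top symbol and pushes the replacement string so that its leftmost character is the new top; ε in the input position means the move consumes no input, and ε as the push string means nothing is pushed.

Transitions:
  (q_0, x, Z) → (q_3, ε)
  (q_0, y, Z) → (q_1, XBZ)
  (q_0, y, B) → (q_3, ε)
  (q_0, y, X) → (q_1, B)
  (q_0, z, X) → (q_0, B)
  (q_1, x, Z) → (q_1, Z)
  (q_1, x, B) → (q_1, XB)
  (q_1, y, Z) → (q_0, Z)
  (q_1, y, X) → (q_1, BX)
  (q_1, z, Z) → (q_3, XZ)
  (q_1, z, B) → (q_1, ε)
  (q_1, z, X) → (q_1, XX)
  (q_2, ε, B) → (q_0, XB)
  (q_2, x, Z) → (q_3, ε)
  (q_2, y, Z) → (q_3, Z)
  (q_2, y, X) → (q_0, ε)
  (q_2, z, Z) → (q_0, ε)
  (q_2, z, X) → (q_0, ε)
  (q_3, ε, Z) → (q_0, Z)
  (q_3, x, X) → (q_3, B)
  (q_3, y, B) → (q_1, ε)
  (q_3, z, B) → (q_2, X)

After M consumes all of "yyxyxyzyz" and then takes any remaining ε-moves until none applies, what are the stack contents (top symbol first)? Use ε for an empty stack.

XBXBXBZ

(q_0, yyxyxyzyz, Z)
  read y, top Z: go to q_1, push XBZ → (q_1, yxyxyzyz, XBZ)
  read y, top X: go to q_1, push BX → (q_1, xyxyzyz, BXBZ)
  read x, top B: go to q_1, push XB → (q_1, yxyzyz, XBXBZ)
  read y, top X: go to q_1, push BX → (q_1, xyzyz, BXBXBZ)
  read x, top B: go to q_1, push XB → (q_1, yzyz, XBXBXBZ)
  read y, top X: go to q_1, push BX → (q_1, zyz, BXBXBXBZ)
  read z, top B: go to q_1, push ε → (q_1, yz, XBXBXBZ)
  read y, top X: go to q_1, push BX → (q_1, z, BXBXBXBZ)
  read z, top B: go to q_1, push ε → (q_1, ε, XBXBXBZ)
All input consumed in state q_1 with stack XBXBXBZ.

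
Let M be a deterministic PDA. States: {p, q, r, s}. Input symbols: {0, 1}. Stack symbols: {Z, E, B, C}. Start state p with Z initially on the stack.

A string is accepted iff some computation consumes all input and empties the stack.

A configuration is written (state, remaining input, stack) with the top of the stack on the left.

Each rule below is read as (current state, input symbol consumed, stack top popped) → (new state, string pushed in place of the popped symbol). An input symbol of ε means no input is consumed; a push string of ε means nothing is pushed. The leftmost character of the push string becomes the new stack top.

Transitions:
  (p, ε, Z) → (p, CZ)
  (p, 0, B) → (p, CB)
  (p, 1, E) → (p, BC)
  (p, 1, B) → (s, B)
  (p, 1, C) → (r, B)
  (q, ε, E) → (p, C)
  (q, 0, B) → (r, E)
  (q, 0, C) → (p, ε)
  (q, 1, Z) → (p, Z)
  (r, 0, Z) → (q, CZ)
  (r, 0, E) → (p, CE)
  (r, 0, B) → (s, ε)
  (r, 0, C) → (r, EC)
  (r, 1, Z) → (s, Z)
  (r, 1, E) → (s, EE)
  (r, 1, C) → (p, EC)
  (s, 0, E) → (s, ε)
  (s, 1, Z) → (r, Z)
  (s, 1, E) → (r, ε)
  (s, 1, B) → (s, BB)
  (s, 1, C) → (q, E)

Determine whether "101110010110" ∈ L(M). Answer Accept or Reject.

Reject

(p, 101110010110, Z)
  ε-move, top Z: go to p, push CZ → (p, 101110010110, CZ)
  read 1, top C: go to r, push B → (r, 01110010110, BZ)
  read 0, top B: go to s, push ε → (s, 1110010110, Z)
  read 1, top Z: go to r, push Z → (r, 110010110, Z)
  read 1, top Z: go to s, push Z → (s, 10010110, Z)
  read 1, top Z: go to r, push Z → (r, 0010110, Z)
  read 0, top Z: go to q, push CZ → (q, 010110, CZ)
  read 0, top C: go to p, push ε → (p, 10110, Z)
  ε-move, top Z: go to p, push CZ → (p, 10110, CZ)
  read 1, top C: go to r, push B → (r, 0110, BZ)
  read 0, top B: go to s, push ε → (s, 110, Z)
  read 1, top Z: go to r, push Z → (r, 10, Z)
  read 1, top Z: go to s, push Z → (s, 0, Z)
No transition applies at (s, 0, Z); input not fully consumed.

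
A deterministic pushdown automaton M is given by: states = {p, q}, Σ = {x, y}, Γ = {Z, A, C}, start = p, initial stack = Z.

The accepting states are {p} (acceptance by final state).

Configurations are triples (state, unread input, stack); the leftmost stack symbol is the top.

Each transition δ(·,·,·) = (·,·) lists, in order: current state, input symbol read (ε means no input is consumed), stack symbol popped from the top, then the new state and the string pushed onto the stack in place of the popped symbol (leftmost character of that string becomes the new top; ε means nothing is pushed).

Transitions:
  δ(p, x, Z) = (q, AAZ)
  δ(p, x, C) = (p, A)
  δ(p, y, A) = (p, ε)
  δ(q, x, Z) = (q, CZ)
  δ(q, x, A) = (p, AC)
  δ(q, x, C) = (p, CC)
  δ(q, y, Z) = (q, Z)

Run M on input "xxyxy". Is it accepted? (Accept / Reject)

(p, xxyxy, Z)
  read x, top Z: go to q, push AAZ → (q, xyxy, AAZ)
  read x, top A: go to p, push AC → (p, yxy, ACAZ)
  read y, top A: go to p, push ε → (p, xy, CAZ)
  read x, top C: go to p, push A → (p, y, AAZ)
  read y, top A: go to p, push ε → (p, ε, AZ)
All input consumed; state p ∈ F.

Accept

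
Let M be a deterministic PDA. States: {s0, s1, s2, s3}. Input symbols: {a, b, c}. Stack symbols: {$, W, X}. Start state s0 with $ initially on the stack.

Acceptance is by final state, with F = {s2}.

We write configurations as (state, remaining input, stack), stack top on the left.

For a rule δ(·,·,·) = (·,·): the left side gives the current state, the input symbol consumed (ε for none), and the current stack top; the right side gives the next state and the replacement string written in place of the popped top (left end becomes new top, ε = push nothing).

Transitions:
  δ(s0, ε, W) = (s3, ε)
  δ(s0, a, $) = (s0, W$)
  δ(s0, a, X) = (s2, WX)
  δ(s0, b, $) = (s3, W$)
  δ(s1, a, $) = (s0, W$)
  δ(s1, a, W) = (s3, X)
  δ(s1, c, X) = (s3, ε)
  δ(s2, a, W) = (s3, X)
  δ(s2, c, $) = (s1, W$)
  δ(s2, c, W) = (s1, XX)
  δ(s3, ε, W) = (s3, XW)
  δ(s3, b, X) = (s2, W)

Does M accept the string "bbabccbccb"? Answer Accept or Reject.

Accept

(s0, bbabccbccb, $) ⊢ (s3, babccbccb, W$) ⊢ (s3, babccbccb, XW$) ⊢ (s2, abccbccb, WW$) ⊢ (s3, bccbccb, XW$) ⊢ (s2, ccbccb, WW$) ⊢ (s1, cbccb, XXW$) ⊢ (s3, bccb, XW$) ⊢ (s2, ccb, WW$) ⊢ (s1, cb, XXW$) ⊢ (s3, b, XW$) ⊢ (s2, ε, WW$)
All input consumed; state s2 ∈ F.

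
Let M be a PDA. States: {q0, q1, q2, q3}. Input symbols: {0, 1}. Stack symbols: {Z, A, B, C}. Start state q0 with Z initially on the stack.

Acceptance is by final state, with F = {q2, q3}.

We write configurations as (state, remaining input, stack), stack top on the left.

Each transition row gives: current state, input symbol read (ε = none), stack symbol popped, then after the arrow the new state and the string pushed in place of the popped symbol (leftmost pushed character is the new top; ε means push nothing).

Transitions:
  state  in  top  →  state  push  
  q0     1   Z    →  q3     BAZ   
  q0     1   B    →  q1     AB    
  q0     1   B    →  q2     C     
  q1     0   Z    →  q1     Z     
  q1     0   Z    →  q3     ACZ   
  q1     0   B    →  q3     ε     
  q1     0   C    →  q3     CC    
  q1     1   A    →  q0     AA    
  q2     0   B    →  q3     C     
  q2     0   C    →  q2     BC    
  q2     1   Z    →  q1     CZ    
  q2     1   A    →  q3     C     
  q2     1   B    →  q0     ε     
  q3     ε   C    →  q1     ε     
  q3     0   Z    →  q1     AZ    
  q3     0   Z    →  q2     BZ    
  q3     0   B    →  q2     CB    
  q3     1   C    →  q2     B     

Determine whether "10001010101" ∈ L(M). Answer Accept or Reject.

One accepting computation: (q0, 10001010101, Z) ⊢ (q3, 0001010101, BAZ) ⊢ (q2, 001010101, CBAZ) ⊢ (q2, 01010101, BCBAZ) ⊢ (q3, 1010101, CCBAZ) ⊢ (q2, 010101, BCBAZ) ⊢ (q3, 10101, CCBAZ) ⊢ (q2, 0101, BCBAZ) ⊢ (q3, 101, CCBAZ) ⊢ (q2, 01, BCBAZ) ⊢ (q3, 1, CCBAZ) ⊢ (q2, ε, BCBAZ)
All input consumed and state q2 ∈ F.

Accept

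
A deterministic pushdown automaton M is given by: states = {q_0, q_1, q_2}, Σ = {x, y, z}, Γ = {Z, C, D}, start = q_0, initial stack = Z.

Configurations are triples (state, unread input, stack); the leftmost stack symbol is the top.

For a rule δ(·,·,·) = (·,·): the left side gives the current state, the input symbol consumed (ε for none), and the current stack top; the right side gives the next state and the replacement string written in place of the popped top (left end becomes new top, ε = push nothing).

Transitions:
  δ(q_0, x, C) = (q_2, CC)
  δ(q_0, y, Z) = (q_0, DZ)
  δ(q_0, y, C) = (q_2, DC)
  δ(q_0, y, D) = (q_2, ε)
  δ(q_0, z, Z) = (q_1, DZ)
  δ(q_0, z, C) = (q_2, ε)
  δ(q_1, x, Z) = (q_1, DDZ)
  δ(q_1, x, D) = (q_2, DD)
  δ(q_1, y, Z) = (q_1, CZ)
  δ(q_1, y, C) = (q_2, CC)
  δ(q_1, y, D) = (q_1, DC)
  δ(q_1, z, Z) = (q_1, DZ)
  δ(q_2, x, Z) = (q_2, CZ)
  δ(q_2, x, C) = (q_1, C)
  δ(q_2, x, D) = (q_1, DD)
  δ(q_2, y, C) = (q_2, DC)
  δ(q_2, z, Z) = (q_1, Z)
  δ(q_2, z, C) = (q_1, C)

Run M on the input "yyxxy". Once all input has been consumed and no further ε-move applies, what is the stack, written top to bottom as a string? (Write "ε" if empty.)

(q_0, yyxxy, Z) ⊢ (q_0, yxxy, DZ) ⊢ (q_2, xxy, Z) ⊢ (q_2, xy, CZ) ⊢ (q_1, y, CZ) ⊢ (q_2, ε, CCZ)
All input consumed in state q_2 with stack CCZ.

CCZ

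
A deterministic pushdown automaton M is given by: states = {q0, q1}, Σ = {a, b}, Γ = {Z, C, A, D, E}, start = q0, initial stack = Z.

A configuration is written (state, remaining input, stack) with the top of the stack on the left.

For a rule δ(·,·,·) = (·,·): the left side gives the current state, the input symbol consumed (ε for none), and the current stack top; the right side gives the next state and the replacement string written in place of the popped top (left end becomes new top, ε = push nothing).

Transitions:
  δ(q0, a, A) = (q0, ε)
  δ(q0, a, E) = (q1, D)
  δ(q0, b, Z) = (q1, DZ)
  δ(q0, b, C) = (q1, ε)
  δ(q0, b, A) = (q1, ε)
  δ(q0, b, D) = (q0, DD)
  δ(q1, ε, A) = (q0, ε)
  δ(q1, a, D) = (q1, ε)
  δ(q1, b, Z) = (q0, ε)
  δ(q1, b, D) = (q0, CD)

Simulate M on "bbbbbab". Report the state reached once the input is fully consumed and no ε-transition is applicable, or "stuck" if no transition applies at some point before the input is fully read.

(q0, bbbbbab, Z)
  read b, top Z: go to q1, push DZ → (q1, bbbbab, DZ)
  read b, top D: go to q0, push CD → (q0, bbbab, CDZ)
  read b, top C: go to q1, push ε → (q1, bbab, DZ)
  read b, top D: go to q0, push CD → (q0, bab, CDZ)
  read b, top C: go to q1, push ε → (q1, ab, DZ)
  read a, top D: go to q1, push ε → (q1, b, Z)
  read b, top Z: go to q0, push ε → (q0, ε, ε)
All input consumed; M is in state q0.

q0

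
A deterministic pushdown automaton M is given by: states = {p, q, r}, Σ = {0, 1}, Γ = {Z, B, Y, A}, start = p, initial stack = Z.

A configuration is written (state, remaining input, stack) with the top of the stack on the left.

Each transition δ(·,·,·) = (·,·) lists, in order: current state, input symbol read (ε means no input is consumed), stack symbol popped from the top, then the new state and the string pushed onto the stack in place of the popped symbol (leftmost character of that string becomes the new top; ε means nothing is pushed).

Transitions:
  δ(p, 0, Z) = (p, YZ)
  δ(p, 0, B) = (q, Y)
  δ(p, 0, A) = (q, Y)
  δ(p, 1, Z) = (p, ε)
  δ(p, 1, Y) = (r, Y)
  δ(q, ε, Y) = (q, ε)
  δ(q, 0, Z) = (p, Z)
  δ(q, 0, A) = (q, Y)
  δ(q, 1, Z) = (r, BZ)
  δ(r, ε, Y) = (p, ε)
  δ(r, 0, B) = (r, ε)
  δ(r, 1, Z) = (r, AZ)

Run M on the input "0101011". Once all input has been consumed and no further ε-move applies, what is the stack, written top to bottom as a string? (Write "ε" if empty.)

ε

(p, 0101011, Z)
  read 0, top Z: go to p, push YZ → (p, 101011, YZ)
  read 1, top Y: go to r, push Y → (r, 01011, YZ)
  ε-move, top Y: go to p, push ε → (p, 01011, Z)
  read 0, top Z: go to p, push YZ → (p, 1011, YZ)
  read 1, top Y: go to r, push Y → (r, 011, YZ)
  ε-move, top Y: go to p, push ε → (p, 011, Z)
  read 0, top Z: go to p, push YZ → (p, 11, YZ)
  read 1, top Y: go to r, push Y → (r, 1, YZ)
  ε-move, top Y: go to p, push ε → (p, 1, Z)
  read 1, top Z: go to p, push ε → (p, ε, ε)
All input consumed in state p with stack ε.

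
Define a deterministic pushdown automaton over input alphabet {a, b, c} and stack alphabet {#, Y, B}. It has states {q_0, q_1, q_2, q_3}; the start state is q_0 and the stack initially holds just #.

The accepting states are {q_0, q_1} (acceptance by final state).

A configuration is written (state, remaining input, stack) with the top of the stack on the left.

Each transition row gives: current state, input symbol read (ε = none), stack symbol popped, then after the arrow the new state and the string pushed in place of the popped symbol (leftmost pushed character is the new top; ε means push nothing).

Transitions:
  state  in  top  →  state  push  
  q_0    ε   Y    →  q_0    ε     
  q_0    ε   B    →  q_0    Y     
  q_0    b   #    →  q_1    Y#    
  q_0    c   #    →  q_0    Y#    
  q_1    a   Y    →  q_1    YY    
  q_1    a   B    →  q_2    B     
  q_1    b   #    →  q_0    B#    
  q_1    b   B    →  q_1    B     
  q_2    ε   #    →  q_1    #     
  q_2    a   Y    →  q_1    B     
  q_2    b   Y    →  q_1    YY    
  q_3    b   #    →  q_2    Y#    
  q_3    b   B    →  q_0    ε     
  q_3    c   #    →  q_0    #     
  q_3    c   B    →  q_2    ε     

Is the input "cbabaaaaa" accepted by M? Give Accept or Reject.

(q_0, cbabaaaaa, #)
  read c, top #: go to q_0, push Y# → (q_0, babaaaaa, Y#)
  ε-move, top Y: go to q_0, push ε → (q_0, babaaaaa, #)
  read b, top #: go to q_1, push Y# → (q_1, abaaaaa, Y#)
  read a, top Y: go to q_1, push YY → (q_1, baaaaa, YY#)
No transition applies at (q_1, baaaaa, YY#); input not fully consumed.

Reject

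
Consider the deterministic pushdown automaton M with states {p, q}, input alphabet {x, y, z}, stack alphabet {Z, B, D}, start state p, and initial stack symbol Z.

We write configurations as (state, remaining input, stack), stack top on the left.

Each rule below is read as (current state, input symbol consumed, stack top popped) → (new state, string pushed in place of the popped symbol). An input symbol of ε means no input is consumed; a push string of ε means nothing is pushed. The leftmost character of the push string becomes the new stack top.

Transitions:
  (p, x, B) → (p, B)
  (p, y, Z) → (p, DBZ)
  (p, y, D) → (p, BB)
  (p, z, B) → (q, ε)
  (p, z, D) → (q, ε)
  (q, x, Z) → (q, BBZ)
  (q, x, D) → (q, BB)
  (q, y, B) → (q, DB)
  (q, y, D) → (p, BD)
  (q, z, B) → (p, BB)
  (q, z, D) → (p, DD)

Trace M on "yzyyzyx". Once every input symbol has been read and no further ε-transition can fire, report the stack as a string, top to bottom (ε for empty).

BDBZ

(p, yzyyzyx, Z) ⊢ (p, zyyzyx, DBZ) ⊢ (q, yyzyx, BZ) ⊢ (q, yzyx, DBZ) ⊢ (p, zyx, BDBZ) ⊢ (q, yx, DBZ) ⊢ (p, x, BDBZ) ⊢ (p, ε, BDBZ)
All input consumed in state p with stack BDBZ.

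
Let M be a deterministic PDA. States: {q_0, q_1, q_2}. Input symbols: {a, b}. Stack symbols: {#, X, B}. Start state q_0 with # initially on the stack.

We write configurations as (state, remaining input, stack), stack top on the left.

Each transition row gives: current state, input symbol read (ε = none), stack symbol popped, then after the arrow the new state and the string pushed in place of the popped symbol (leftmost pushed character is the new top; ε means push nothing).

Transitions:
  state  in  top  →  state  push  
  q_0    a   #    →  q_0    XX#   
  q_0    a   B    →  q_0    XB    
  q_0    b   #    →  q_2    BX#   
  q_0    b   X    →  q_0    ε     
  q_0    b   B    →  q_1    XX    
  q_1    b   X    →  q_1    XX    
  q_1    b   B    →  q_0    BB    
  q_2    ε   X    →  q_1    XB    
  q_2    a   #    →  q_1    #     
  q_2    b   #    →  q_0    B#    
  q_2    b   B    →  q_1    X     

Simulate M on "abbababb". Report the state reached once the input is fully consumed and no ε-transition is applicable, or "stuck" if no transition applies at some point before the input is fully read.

(q_0, abbababb, #)
  read a, top #: go to q_0, push XX# → (q_0, bbababb, XX#)
  read b, top X: go to q_0, push ε → (q_0, bababb, X#)
  read b, top X: go to q_0, push ε → (q_0, ababb, #)
  read a, top #: go to q_0, push XX# → (q_0, babb, XX#)
  read b, top X: go to q_0, push ε → (q_0, abb, X#)
No transition for (q_0, a, top X); M blocks with input abb remaining.

stuck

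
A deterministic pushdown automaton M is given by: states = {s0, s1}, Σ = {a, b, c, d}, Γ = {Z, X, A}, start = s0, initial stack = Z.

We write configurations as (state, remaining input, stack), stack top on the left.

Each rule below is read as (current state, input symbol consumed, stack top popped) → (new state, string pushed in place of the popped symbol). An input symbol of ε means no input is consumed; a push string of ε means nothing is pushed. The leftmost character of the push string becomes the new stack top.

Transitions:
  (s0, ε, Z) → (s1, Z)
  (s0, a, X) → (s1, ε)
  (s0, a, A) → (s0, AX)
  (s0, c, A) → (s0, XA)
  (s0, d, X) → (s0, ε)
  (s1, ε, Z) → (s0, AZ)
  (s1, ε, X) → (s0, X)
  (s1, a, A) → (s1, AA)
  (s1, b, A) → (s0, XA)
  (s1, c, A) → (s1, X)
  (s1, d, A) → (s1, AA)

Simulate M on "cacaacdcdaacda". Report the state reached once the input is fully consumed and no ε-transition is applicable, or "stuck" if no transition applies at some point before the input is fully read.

s0

(s0, cacaacdcdaacda, Z)
  ε-move, top Z: go to s1, push Z → (s1, cacaacdcdaacda, Z)
  ε-move, top Z: go to s0, push AZ → (s0, cacaacdcdaacda, AZ)
  read c, top A: go to s0, push XA → (s0, acaacdcdaacda, XAZ)
  read a, top X: go to s1, push ε → (s1, caacdcdaacda, AZ)
  read c, top A: go to s1, push X → (s1, aacdcdaacda, XZ)
  ε-move, top X: go to s0, push X → (s0, aacdcdaacda, XZ)
  read a, top X: go to s1, push ε → (s1, acdcdaacda, Z)
  ε-move, top Z: go to s0, push AZ → (s0, acdcdaacda, AZ)
  read a, top A: go to s0, push AX → (s0, cdcdaacda, AXZ)
  read c, top A: go to s0, push XA → (s0, dcdaacda, XAXZ)
  read d, top X: go to s0, push ε → (s0, cdaacda, AXZ)
  read c, top A: go to s0, push XA → (s0, daacda, XAXZ)
  read d, top X: go to s0, push ε → (s0, aacda, AXZ)
  read a, top A: go to s0, push AX → (s0, acda, AXXZ)
  read a, top A: go to s0, push AX → (s0, cda, AXXXZ)
  read c, top A: go to s0, push XA → (s0, da, XAXXXZ)
  read d, top X: go to s0, push ε → (s0, a, AXXXZ)
  read a, top A: go to s0, push AX → (s0, ε, AXXXXZ)
All input consumed; M is in state s0.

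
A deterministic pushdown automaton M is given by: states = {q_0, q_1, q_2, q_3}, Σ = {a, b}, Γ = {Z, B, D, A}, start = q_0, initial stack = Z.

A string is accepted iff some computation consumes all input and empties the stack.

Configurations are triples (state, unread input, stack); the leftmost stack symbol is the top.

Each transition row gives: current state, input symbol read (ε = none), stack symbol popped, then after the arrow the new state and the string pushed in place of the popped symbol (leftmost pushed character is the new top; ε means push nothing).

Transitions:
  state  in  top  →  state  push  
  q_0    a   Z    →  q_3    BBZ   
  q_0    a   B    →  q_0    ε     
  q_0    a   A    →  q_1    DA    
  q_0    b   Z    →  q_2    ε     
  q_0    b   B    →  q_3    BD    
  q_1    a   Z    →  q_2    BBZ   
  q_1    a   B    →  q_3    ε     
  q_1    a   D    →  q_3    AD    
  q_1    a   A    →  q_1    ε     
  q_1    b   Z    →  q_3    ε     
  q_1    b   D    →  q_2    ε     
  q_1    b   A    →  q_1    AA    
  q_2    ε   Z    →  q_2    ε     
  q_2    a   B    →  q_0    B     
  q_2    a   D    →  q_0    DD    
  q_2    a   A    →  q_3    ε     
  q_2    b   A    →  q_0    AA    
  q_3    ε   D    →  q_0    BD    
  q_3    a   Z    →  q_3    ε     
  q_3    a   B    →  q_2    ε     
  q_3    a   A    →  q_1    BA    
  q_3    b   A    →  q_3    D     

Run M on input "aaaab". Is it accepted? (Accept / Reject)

(q_0, aaaab, Z)
  read a, top Z: go to q_3, push BBZ → (q_3, aaab, BBZ)
  read a, top B: go to q_2, push ε → (q_2, aab, BZ)
  read a, top B: go to q_0, push B → (q_0, ab, BZ)
  read a, top B: go to q_0, push ε → (q_0, b, Z)
  read b, top Z: go to q_2, push ε → (q_2, ε, ε)
All input consumed and the stack is empty.

Accept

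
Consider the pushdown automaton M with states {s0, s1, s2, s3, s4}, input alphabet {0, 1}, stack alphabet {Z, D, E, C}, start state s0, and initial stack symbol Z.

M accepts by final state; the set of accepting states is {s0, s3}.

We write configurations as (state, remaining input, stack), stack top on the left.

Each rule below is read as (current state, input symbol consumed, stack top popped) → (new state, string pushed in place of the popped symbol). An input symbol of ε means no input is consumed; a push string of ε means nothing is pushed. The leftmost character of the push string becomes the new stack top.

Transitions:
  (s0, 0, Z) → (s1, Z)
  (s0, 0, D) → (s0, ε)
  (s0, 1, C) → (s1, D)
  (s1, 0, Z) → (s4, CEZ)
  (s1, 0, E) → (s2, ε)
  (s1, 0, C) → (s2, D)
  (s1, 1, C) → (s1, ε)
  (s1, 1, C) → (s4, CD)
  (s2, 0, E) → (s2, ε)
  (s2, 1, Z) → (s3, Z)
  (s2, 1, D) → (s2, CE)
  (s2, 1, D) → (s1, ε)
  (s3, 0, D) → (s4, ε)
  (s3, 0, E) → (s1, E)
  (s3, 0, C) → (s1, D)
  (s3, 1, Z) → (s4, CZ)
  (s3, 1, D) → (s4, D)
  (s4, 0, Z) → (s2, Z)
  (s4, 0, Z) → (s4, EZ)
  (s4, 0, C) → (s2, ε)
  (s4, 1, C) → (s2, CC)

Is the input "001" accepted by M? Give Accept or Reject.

Reject

No computation consumes all input and reaches a final state.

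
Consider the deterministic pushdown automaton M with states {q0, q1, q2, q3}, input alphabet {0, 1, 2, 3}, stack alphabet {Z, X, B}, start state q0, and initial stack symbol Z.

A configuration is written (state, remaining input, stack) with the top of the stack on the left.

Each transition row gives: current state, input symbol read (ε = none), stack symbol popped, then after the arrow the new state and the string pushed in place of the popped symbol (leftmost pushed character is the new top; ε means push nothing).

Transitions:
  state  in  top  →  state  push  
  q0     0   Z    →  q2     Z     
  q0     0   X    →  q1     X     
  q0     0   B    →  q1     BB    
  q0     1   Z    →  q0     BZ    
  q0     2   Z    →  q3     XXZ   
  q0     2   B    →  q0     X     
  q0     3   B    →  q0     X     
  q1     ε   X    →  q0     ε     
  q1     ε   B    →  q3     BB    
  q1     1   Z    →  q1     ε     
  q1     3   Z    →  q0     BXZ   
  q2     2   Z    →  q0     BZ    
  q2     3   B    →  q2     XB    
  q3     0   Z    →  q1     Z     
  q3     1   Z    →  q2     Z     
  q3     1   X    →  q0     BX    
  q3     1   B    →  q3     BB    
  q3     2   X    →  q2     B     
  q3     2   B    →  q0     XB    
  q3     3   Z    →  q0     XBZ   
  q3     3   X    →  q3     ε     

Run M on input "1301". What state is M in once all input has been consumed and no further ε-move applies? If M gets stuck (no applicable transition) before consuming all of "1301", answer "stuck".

q0

(q0, 1301, Z)
  read 1, top Z: go to q0, push BZ → (q0, 301, BZ)
  read 3, top B: go to q0, push X → (q0, 01, XZ)
  read 0, top X: go to q1, push X → (q1, 1, XZ)
  ε-move, top X: go to q0, push ε → (q0, 1, Z)
  read 1, top Z: go to q0, push BZ → (q0, ε, BZ)
All input consumed; M is in state q0.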